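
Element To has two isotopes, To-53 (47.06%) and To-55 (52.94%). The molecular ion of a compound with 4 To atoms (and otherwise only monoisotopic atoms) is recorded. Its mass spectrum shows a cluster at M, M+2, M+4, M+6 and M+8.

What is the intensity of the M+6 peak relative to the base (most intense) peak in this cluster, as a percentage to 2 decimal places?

Term probabilities: M 0.0490, M+2 0.2207, M+4 0.3724, M+6 0.2793, M+8 0.0785. Base peak = M+4.
P(M+4) = C(4,2) × 0.4706^2 × 0.5294^2 = 6 × 0.22146436 × 0.28026436 = 0.372411 (base)
P(M+6) = C(4,3) × 0.4706^1 × 0.5294^3 = 4 × 0.4706 × 0.14837195 = 0.279295
Relative intensity = 0.279295 / 0.372411 × 100 = 75.00

75.00%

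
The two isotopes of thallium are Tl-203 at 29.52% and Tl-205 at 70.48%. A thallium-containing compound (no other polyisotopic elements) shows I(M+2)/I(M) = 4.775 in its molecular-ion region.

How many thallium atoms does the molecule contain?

For n independent Tl atoms, I(M+2)/I(M) = n · (abundance Tl-205) / (abundance Tl-203) = n · 0.7048/0.2952.
n = 4.775 × 0.2952/0.7048 = 2.00 ≈ 2

2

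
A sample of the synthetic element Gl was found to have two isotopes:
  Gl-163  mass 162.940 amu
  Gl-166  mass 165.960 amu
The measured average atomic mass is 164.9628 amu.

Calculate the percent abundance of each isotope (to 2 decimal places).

Gl-163: 33.02%, Gl-166: 66.98%

With x = fraction of Gl-163 (so Gl-166 is 1 − x):
162.940·x + 165.960·(1 − x) = 164.9628
(162.940 − 165.960)·x = 164.9628 − 165.960
x = -0.9972 / -3.020 = 0.33020 → 33.02% Gl-163, 66.98% Gl-166.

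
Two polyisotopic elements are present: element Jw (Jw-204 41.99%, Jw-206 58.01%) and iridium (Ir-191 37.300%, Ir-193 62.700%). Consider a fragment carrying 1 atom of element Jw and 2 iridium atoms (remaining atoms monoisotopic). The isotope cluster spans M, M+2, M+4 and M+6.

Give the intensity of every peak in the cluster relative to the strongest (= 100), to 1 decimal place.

13.4 : 63.5 : 100.0 : 52.3

Element Jw pattern (n=1): 0.4199 : 0.5801
Iridium pattern (n=2): 0.139129 : 0.467742 : 0.393129
Convolve the two distributions (both contribute in 2-u steps):
  M: 0.4199×0.139129 = 0.058420
  M+2: 0.4199×0.467742 + 0.5801×0.139129 = 0.277114
  M+4: 0.4199×0.393129 + 0.5801×0.467742 = 0.436412
  M+6: 0.5801×0.393129 = 0.228054
Scale to base peak (0.436412) = 100: 13.4 : 63.5 : 100.0 : 52.3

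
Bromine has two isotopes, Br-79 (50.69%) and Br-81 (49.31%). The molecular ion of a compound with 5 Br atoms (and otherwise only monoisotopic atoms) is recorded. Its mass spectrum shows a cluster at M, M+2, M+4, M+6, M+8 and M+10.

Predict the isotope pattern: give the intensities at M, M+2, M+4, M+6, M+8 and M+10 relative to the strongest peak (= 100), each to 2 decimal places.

10.57 : 51.40 : 100.00 : 97.28 : 47.31 : 9.21

The 5 Br atoms are independent, so intensities follow the terms of (0.5069 + 0.4931)^5.
P(M) = 0.5069^5 = 0.033467
P(M+2) = 5 × 0.5069^4 × 0.4931^1 = 0.162777
P(M+4) = 10 × 0.5069^3 × 0.4931^2 = 0.316692
P(M+6) = 10 × 0.5069^2 × 0.4931^3 = 0.308070
P(M+8) = 5 × 0.5069^1 × 0.4931^4 = 0.149842
P(M+10) = 0.4931^5 = 0.029152
The M+4 peak is largest (0.316692); scaling to 100 gives 10.57 : 51.40 : 100.00 : 97.28 : 47.31 : 9.21.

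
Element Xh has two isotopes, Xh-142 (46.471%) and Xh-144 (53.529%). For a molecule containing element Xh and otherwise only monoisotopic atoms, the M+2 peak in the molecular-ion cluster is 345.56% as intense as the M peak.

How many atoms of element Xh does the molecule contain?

For n independent Xh atoms, I(M+2)/I(M) = n · (abundance Xh-144) / (abundance Xh-142) = n · 0.53529/0.46471.
n = 3.4556 × 0.46471/0.53529 = 3.00 ≈ 3

3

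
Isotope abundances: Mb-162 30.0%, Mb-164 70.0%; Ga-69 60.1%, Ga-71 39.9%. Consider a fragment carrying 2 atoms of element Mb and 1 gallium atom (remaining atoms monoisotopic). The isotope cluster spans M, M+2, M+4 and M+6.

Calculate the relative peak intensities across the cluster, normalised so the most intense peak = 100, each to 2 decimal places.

Element Mb pattern (n=2): 0.0900 : 0.4200 : 0.4900
Gallium pattern (n=1): 0.6010 : 0.3990
Convolve the two distributions (both contribute in 2-u steps):
  M: 0.0900×0.6010 = 0.054090
  M+2: 0.0900×0.3990 + 0.4200×0.6010 = 0.288330
  M+4: 0.4200×0.3990 + 0.4900×0.6010 = 0.462070
  M+6: 0.4900×0.3990 = 0.195510
Scale to base peak (0.462070) = 100: 11.71 : 62.40 : 100.00 : 42.31

11.71 : 62.40 : 100.00 : 42.31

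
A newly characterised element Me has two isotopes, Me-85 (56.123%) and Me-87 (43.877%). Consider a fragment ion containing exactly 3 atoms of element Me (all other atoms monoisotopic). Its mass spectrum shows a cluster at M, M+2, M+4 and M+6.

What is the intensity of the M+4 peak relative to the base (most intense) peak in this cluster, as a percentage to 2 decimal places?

Binomial terms of (0.56123 + 0.43877)^3: M 0.1768, M+2 0.4146, M+4 0.3241, M+6 0.0845 → M+2 is the base peak.
P(M+2) = C(3,1) × 0.56123^2 × 0.43877^1 = 3 × 0.31497911 × 0.43877 = 0.414610 (base)
P(M+4) = C(3,2) × 0.56123^1 × 0.43877^2 = 3 × 0.56123 × 0.19251911 = 0.324143
Relative intensity = 0.324143 / 0.414610 × 100 = 78.18

78.18%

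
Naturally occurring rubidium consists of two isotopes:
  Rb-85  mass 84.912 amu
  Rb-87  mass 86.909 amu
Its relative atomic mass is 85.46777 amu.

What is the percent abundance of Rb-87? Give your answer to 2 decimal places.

With x = fraction of Rb-85 (so Rb-87 is 1 − x):
84.912·x + 86.909·(1 − x) = 85.46777
(84.912 − 86.909)·x = 85.46777 − 86.909
x = -1.44123 / -1.997 = 0.72170 → 72.17% Rb-85, 27.83% Rb-87.

27.83%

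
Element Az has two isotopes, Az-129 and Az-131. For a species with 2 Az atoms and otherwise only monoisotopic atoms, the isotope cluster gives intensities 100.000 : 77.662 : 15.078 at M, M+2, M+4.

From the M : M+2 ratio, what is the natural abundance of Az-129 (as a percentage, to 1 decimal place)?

72.0%

If p is the fraction of Az that is Az-129, then I(M+2)/I(M) = [C(2,1)·p^1·(1−p)] / p^2 = 2·(1−p)/p = 77.662/100.000 = 0.7766
(1−p)/p = 0.7766/2 = 0.3883  ⇒  p = 1/(1 + 0.3883) = 0.7203
Az-129: 72.0%, Az-131: 28.0%.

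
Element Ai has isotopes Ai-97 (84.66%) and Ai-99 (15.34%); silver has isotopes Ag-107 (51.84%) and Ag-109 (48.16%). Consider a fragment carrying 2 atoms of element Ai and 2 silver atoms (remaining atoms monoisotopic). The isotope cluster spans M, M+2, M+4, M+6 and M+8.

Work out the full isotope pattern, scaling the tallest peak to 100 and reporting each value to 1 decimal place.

45.0 : 100.0 : 70.7 : 16.8 : 1.3

Element Ai pattern (n=2): 0.71673156 : 0.25973688 : 0.02353156
Silver pattern (n=2): 0.26873856 : 0.49932288 : 0.23193856
Convolve the two distributions (both contribute in 2-u steps):
  M: 0.71673156×0.26873856 = 0.192613
  M+2: 0.71673156×0.49932288 + 0.25973688×0.26873856 = 0.427682
  M+4: 0.71673156×0.23193856 + 0.25973688×0.49932288 + 0.02353156×0.26873856 = 0.302254
  M+6: 0.25973688×0.23193856 + 0.02353156×0.49932288 = 0.071993
  M+8: 0.02353156×0.23193856 = 0.005458
Scale to base peak (0.427682) = 100: 45.0 : 100.0 : 70.7 : 16.8 : 1.3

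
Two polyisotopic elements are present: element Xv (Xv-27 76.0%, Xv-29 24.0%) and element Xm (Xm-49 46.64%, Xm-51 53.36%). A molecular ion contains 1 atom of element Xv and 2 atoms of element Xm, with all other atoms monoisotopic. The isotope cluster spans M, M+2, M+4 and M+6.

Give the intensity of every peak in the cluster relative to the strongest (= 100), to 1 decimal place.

Element Xv pattern (n=1): 0.7600 : 0.2400
Element Xm pattern (n=2): 0.21752896 : 0.49774208 : 0.28472896
Convolve the two distributions (both contribute in 2-u steps):
  M: 0.7600×0.21752896 = 0.165322
  M+2: 0.7600×0.49774208 + 0.2400×0.21752896 = 0.430491
  M+4: 0.7600×0.28472896 + 0.2400×0.49774208 = 0.335852
  M+6: 0.2400×0.28472896 = 0.068335
Scale to base peak (0.430491) = 100: 38.4 : 100.0 : 78.0 : 15.9

38.4 : 100.0 : 78.0 : 15.9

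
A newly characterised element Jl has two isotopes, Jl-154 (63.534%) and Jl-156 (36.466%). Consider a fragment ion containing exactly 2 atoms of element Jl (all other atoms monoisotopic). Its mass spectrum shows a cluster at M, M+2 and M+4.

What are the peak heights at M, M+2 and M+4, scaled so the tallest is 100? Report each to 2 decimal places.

Expanding (0.63534 + 0.36466)^2:
P(M) = 0.63534^2 = 0.403657
P(M+2) = 2 × 0.63534^1 × 0.36466^1 = 0.463366
P(M+4) = 0.36466^2 = 0.132977
The M+2 peak is largest (0.463366); scaling to 100 gives 87.11 : 100.00 : 28.70.

87.11 : 100.00 : 28.70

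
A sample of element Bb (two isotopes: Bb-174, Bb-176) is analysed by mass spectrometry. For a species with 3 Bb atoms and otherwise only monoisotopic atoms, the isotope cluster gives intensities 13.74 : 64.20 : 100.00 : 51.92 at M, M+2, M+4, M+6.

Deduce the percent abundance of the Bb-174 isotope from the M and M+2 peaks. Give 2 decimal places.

39.10%

Let p = fractional abundance of Bb-174. I(M+2)/I(M) = [C(3,1)·p^2·(1−p)] / p^3 = 3·(1−p)/p = 64.20/13.74 = 4.6725
(1−p)/p = 4.6725/3 = 1.5575  ⇒  p = 1/(1 + 1.5575) = 0.3910
Bb-174: 39.10%, Bb-176: 60.90%.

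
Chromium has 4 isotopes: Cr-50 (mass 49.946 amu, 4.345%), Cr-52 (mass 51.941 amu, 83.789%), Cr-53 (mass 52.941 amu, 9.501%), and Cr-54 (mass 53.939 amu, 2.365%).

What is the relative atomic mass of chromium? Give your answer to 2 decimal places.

The abundance-weighted mean is 0.04345 × 49.946 + 0.83789 × 51.941 + 0.09501 × 52.941 + 0.02365 × 53.939
= 2.1702 + 43.5208 + 5.0299 + 1.2757 = 51.9966 amu

52.00 amu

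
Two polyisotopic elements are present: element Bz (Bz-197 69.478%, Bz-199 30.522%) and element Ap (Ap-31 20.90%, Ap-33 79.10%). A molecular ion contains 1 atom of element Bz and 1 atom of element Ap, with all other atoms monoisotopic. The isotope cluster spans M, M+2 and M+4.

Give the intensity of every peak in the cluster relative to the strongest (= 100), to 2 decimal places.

Element Bz pattern (n=1): 0.69478 : 0.30522
Element Ap pattern (n=1): 0.2090 : 0.7910
Convolve the two distributions (both contribute in 2-u steps):
  M: 0.69478×0.2090 = 0.145209
  M+2: 0.69478×0.7910 + 0.30522×0.2090 = 0.613362
  M+4: 0.30522×0.7910 = 0.241429
Scale to base peak (0.613362) = 100: 23.67 : 100.00 : 39.36

23.67 : 100.00 : 39.36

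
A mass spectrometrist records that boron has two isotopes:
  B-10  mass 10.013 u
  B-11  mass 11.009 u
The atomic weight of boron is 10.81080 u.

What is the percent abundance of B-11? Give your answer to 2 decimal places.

80.10%

Let x be the fractional abundance of B-10; then B-11 has abundance 1 − x.
10.013·x + 11.009·(1 − x) = 10.81080
(10.013 − 11.009)·x = 10.81080 − 11.009
x = -0.19820 / -0.996 = 0.19900 → 19.90% B-10, 80.10% B-11.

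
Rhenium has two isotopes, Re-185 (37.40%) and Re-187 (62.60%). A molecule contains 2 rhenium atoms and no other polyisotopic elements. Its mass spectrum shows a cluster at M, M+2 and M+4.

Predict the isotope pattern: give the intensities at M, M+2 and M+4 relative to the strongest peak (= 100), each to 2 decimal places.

29.87 : 100.00 : 83.69

The 2 Re atoms are independent, so intensities follow the terms of (0.3740 + 0.6260)^2.
P(M) = 0.3740^2 = 0.139876
P(M+2) = 2 × 0.3740^1 × 0.6260^1 = 0.468248
P(M+4) = 0.6260^2 = 0.391876
The M+2 peak is largest (0.468248); scaling to 100 gives 29.87 : 100.00 : 83.69.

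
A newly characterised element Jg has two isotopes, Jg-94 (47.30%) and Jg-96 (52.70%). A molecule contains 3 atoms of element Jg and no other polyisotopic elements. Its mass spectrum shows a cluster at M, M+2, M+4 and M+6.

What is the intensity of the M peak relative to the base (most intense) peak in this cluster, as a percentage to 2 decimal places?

26.85%

Binomial terms of (0.4730 + 0.5270)^3: M 0.1058, M+2 0.3537, M+4 0.3941, M+6 0.1464 → M+4 is the base peak.
P(M+4) = C(3,2) × 0.4730^1 × 0.5270^2 = 3 × 0.4730 × 0.277729 = 0.394097 (base)
P(M) = C(3,0) × 0.4730^3 × 0.5270^0 = 1 × 0.10582382 × 1.0000 = 0.105824
Relative intensity = 0.105824 / 0.394097 × 100 = 26.85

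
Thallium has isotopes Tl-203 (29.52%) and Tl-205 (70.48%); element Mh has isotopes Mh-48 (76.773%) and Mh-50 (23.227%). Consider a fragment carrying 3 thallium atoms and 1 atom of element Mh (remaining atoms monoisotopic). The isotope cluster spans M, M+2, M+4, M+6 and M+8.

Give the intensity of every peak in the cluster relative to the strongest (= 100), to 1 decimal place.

Thallium pattern (n=3): 0.02572463 : 0.18425524 : 0.43991564 : 0.35010449
Element Mh pattern (n=1): 0.76773 : 0.23227
Convolve the two distributions (both contribute in 2-u steps):
  M: 0.02572463×0.76773 = 0.019750
  M+2: 0.02572463×0.23227 + 0.18425524×0.76773 = 0.147433
  M+4: 0.18425524×0.23227 + 0.43991564×0.76773 = 0.380533
  M+6: 0.43991564×0.23227 + 0.35010449×0.76773 = 0.370965
  M+8: 0.35010449×0.23227 = 0.081319
Scale to base peak (0.380533) = 100: 5.2 : 38.7 : 100.0 : 97.5 : 21.4

5.2 : 38.7 : 100.0 : 97.5 : 21.4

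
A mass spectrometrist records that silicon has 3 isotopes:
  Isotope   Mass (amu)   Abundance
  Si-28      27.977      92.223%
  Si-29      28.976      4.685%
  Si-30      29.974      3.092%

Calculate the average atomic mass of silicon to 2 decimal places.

28.09 amu

The abundance-weighted mean is 0.92223 × 27.977 + 0.04685 × 28.976 + 0.03092 × 29.974
= 25.8012 + 1.3575 + 0.9268 = 28.0855 amu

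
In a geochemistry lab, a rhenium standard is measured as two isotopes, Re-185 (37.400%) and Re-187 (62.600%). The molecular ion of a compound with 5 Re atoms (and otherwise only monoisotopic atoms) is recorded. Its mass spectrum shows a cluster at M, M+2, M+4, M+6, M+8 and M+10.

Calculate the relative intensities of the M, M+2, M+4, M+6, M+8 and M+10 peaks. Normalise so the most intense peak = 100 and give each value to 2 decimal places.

Each Re atom is independently Re-185 (p = 0.37400) or Re-187 (q = 0.62600); the cluster is the binomial expansion (p + q)^5.
P(M) = 0.37400^5 = 0.007317
P(M+2) = 5 × 0.37400^4 × 0.62600^1 = 0.061239
P(M+4) = 10 × 0.37400^3 × 0.62600^2 = 0.205005
P(M+6) = 10 × 0.37400^2 × 0.62600^3 = 0.343136
P(M+8) = 5 × 0.37400^1 × 0.62600^4 = 0.287170
P(M+10) = 0.62600^5 = 0.096133
The M+6 peak is largest (0.343136); scaling to 100 gives 2.13 : 17.85 : 59.74 : 100.00 : 83.69 : 28.02.

2.13 : 17.85 : 59.74 : 100.00 : 83.69 : 28.02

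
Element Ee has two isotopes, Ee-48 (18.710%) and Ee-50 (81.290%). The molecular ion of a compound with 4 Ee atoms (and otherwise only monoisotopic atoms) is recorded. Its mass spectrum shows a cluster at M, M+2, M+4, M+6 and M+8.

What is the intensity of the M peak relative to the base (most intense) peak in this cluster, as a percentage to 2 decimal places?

0.28%

(0.18710 + 0.81290)^4 gives M 0.0012, M+2 0.0213, M+4 0.1388, M+6 0.4020, M+8 0.4367; the largest is M+8.
P(M+8) = C(4,4) × 0.18710^0 × 0.81290^4 = 1 × 1.0000 × 0.43666511 = 0.436665 (base)
P(M) = C(4,0) × 0.18710^4 × 0.81290^0 = 1 × 0.00122545 × 1.0000 = 0.001225
Relative intensity = 0.001225 / 0.436665 × 100 = 0.28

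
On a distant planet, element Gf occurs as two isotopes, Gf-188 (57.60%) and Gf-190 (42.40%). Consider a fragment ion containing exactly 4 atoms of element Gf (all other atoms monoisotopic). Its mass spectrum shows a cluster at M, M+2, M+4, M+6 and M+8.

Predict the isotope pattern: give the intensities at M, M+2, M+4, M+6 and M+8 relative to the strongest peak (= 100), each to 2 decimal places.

Expanding (0.5760 + 0.4240)^4:
P(M) = 0.5760^4 = 0.110075
P(M+2) = 4 × 0.5760^3 × 0.4240^1 = 0.324111
P(M+4) = 6 × 0.5760^2 × 0.4240^2 = 0.357872
P(M+6) = 4 × 0.5760^1 × 0.4240^3 = 0.175622
P(M+8) = 0.4240^4 = 0.032319
The M+4 peak is largest (0.357872); scaling to 100 gives 30.76 : 90.57 : 100.00 : 49.07 : 9.03.

30.76 : 90.57 : 100.00 : 49.07 : 9.03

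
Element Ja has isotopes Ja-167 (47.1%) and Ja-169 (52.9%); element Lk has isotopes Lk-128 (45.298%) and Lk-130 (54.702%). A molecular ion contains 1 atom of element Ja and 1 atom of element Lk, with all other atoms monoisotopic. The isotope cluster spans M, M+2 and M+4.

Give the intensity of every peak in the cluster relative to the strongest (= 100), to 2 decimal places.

Element Ja pattern (n=1): 0.4710 : 0.5290
Element Lk pattern (n=1): 0.45298 : 0.54702
Convolve the two distributions (both contribute in 2-u steps):
  M: 0.4710×0.45298 = 0.213354
  M+2: 0.4710×0.54702 + 0.5290×0.45298 = 0.497273
  M+4: 0.5290×0.54702 = 0.289374
Scale to base peak (0.497273) = 100: 42.90 : 100.00 : 58.19

42.90 : 100.00 : 58.19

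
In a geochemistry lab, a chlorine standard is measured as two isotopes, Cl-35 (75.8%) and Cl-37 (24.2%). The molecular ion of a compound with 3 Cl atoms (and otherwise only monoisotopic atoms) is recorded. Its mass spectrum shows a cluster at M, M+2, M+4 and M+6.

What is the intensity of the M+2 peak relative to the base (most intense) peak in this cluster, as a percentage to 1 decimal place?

95.8%

Binomial terms of (0.758 + 0.242)^3: M 0.4355, M+2 0.4171, M+4 0.1332, M+6 0.0142 → M is the base peak.
P(M) = C(3,0) × 0.758^3 × 0.242^0 = 1 × 0.43551951 × 1.0000 = 0.435520 (base)
P(M+2) = C(3,1) × 0.758^2 × 0.242^1 = 3 × 0.574564 × 0.2420 = 0.417133
Relative intensity = 0.417133 / 0.435520 × 100 = 95.8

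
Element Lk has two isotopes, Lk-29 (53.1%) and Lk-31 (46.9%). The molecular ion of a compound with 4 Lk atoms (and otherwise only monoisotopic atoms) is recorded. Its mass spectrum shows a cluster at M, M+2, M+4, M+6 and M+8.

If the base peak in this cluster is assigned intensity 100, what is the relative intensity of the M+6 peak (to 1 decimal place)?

58.9

(0.531 + 0.469)^4 gives M 0.0795, M+2 0.2809, M+4 0.3721, M+6 0.2191, M+8 0.0484; the largest is M+4.
P(M+4) = C(4,2) × 0.531^2 × 0.469^2 = 6 × 0.281961 × 0.219961 = 0.372123 (base)
P(M+6) = C(4,3) × 0.531^1 × 0.469^3 = 4 × 0.5310 × 0.10316171 = 0.219115
Relative intensity = 0.219115 / 0.372123 × 100 = 58.9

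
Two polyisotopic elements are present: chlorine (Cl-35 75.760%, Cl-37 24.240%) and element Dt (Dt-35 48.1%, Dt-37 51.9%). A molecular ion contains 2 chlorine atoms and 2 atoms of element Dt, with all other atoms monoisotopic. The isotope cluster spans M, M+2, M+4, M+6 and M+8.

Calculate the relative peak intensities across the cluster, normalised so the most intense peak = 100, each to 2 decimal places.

Chlorine pattern (n=2): 0.57395776 : 0.36728448 : 0.05875776
Element Dt pattern (n=2): 0.231361 : 0.499278 : 0.269361
Convolve the two distributions (both contribute in 2-u steps):
  M: 0.57395776×0.231361 = 0.132791
  M+2: 0.57395776×0.499278 + 0.36728448×0.231361 = 0.371540
  M+4: 0.57395776×0.269361 + 0.36728448×0.499278 + 0.05875776×0.231361 = 0.351573
  M+6: 0.36728448×0.269361 + 0.05875776×0.499278 = 0.128269
  M+8: 0.05875776×0.269361 = 0.015827
Scale to base peak (0.371540) = 100: 35.74 : 100.00 : 94.63 : 34.52 : 4.26

35.74 : 100.00 : 94.63 : 34.52 : 4.26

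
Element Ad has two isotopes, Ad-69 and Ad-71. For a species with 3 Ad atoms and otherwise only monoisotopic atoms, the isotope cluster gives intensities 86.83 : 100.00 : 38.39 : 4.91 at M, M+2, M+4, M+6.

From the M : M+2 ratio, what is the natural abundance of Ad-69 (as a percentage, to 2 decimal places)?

72.26%

Write p for the Ad-69 fraction. I(M+2)/I(M) = [C(3,1)·p^2·(1−p)] / p^3 = 3·(1−p)/p = 100.00/86.83 = 1.1517
(1−p)/p = 1.1517/3 = 0.3839  ⇒  p = 1/(1 + 0.3839) = 0.7226
Ad-69: 72.26%, Ad-71: 27.74%.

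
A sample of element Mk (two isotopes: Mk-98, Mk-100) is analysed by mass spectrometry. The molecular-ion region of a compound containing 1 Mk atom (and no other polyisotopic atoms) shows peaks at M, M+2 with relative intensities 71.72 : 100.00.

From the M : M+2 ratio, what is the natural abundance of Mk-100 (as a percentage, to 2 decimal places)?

58.23%

Write p for the Mk-98 fraction. I(M+2)/I(M) = [C(1,1)·p^0·(1−p)] / p^1 = 1·(1−p)/p = 100.00/71.72 = 1.3943
(1−p)/p = 1.3943/1 = 1.3943  ⇒  p = 1/(1 + 1.3943) = 0.4177
Mk-98: 41.77%, Mk-100: 58.23%.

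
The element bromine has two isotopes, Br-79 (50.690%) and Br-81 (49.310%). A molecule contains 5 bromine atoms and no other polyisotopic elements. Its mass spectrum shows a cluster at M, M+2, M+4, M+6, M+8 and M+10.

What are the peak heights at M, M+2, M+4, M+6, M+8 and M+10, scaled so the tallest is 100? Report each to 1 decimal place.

The 5 Br atoms are independent, so intensities follow the terms of (0.50690 + 0.49310)^5.
P(M) = 0.50690^5 = 0.033467
P(M+2) = 5 × 0.50690^4 × 0.49310^1 = 0.162777
P(M+4) = 10 × 0.50690^3 × 0.49310^2 = 0.316692
P(M+6) = 10 × 0.50690^2 × 0.49310^3 = 0.308070
P(M+8) = 5 × 0.50690^1 × 0.49310^4 = 0.149842
P(M+10) = 0.49310^5 = 0.029152
The M+4 peak is largest (0.316692); scaling to 100 gives 10.6 : 51.4 : 100.0 : 97.3 : 47.3 : 9.2.

10.6 : 51.4 : 100.0 : 97.3 : 47.3 : 9.2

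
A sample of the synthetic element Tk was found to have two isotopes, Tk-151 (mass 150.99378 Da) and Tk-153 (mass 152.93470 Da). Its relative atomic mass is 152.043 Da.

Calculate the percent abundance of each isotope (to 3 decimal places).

Tk-151: 45.942%, Tk-153: 54.058%

With x = fraction of Tk-151 (so Tk-153 is 1 − x):
150.99378·x + 152.93470·(1 − x) = 152.043
(150.99378 − 152.93470)·x = 152.043 − 152.93470
x = -0.89170 / -1.94092 = 0.45942 → 45.942% Tk-151, 54.058% Tk-153.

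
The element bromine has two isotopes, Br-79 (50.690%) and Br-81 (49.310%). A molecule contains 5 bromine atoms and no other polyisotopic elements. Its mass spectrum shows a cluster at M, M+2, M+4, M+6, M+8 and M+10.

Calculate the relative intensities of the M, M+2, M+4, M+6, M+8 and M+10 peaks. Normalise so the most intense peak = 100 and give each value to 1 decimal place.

The 5 Br atoms are independent, so intensities follow the terms of (0.50690 + 0.49310)^5.
P(M) = 0.50690^5 = 0.033467
P(M+2) = 5 × 0.50690^4 × 0.49310^1 = 0.162777
P(M+4) = 10 × 0.50690^3 × 0.49310^2 = 0.316692
P(M+6) = 10 × 0.50690^2 × 0.49310^3 = 0.308070
P(M+8) = 5 × 0.50690^1 × 0.49310^4 = 0.149842
P(M+10) = 0.49310^5 = 0.029152
The M+4 peak is largest (0.316692); scaling to 100 gives 10.6 : 51.4 : 100.0 : 97.3 : 47.3 : 9.2.

10.6 : 51.4 : 100.0 : 97.3 : 47.3 : 9.2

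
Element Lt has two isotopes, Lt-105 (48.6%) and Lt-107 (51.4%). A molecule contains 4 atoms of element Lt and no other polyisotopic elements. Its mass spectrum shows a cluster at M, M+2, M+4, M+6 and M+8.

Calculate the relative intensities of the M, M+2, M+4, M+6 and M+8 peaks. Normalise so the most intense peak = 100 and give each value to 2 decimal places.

14.90 : 63.04 : 100.00 : 70.51 : 18.64

Each Lt atom is independently Lt-105 (p = 0.486) or Lt-107 (q = 0.514); the cluster is the binomial expansion (p + q)^4.
P(M) = 0.486^4 = 0.055789
P(M+2) = 4 × 0.486^3 × 0.514^1 = 0.236011
P(M+4) = 6 × 0.486^2 × 0.514^2 = 0.374412
P(M+6) = 4 × 0.486^1 × 0.514^3 = 0.263989
P(M+8) = 0.514^4 = 0.069800
The M+4 peak is largest (0.374412); scaling to 100 gives 14.90 : 63.04 : 100.00 : 70.51 : 18.64.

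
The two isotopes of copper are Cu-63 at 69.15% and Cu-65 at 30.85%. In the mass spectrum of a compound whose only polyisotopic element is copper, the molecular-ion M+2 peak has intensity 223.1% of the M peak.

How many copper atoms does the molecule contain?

With n Cu atoms, P(M+2)/P(M) = C(n,1)·p^(n−1)q / p^n = n·q/p = n · 0.3085/0.6915.
n = 2.231 × 0.6915/0.3085 = 5.00 ≈ 5

5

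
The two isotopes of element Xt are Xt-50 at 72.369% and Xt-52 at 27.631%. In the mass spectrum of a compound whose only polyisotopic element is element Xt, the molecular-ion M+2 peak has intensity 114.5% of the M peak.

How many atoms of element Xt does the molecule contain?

With n Xt atoms, P(M+2)/P(M) = C(n,1)·p^(n−1)q / p^n = n·q/p = n · 0.27631/0.72369.
n = 1.145 × 0.72369/0.27631 = 3.00 ≈ 3

3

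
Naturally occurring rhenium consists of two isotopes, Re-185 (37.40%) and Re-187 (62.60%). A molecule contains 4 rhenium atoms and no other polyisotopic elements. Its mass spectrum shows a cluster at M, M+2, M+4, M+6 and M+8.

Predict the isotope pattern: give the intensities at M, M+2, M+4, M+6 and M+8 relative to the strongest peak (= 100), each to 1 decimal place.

Each Re atom is independently Re-185 (p = 0.3740) or Re-187 (q = 0.6260); the cluster is the binomial expansion (p + q)^4.
P(M) = 0.3740^4 = 0.019565
P(M+2) = 4 × 0.3740^3 × 0.6260^1 = 0.130993
P(M+4) = 6 × 0.3740^2 × 0.6260^2 = 0.328884
P(M+6) = 4 × 0.3740^1 × 0.6260^3 = 0.366990
P(M+8) = 0.6260^4 = 0.153567
The M+6 peak is largest (0.366990); scaling to 100 gives 5.3 : 35.7 : 89.6 : 100.0 : 41.8.

5.3 : 35.7 : 89.6 : 100.0 : 41.8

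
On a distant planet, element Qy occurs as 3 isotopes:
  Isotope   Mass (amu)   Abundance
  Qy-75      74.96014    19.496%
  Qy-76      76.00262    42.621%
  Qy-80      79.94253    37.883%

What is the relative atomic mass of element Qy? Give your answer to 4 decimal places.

77.2919 amu

Ar = Σ fᵢ·mᵢ = 0.19496 × 74.96014 + 0.42621 × 76.00262 + 0.37883 × 79.94253
= 14.614229 + 32.393077 + 30.284629 = 77.291935 amu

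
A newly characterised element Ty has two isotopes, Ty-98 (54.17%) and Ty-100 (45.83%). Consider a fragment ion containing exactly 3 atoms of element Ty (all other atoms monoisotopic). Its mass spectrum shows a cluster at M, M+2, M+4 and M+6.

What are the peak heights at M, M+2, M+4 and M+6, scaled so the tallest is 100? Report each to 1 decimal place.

39.4 : 100.0 : 84.6 : 23.9

Each Ty atom is independently Ty-98 (p = 0.5417) or Ty-100 (q = 0.4583); the cluster is the binomial expansion (p + q)^3.
P(M) = 0.5417^3 = 0.158956
P(M+2) = 3 × 0.5417^2 × 0.4583^1 = 0.403449
P(M+4) = 3 × 0.5417^1 × 0.4583^2 = 0.341334
P(M+6) = 0.4583^3 = 0.096261
The M+2 peak is largest (0.403449); scaling to 100 gives 39.4 : 100.0 : 84.6 : 23.9.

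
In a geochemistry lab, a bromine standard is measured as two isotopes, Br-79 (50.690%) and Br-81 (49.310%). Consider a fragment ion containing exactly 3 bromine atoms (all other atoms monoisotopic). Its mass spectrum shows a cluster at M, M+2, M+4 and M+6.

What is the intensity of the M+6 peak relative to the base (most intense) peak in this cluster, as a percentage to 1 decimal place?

31.5%

Binomial terms of (0.50690 + 0.49310)^3: M 0.1302, M+2 0.3801, M+4 0.3698, M+6 0.1199 → M+2 is the base peak.
P(M+2) = C(3,1) × 0.50690^2 × 0.49310^1 = 3 × 0.25694761 × 0.4931 = 0.380103 (base)
P(M+6) = C(3,3) × 0.50690^0 × 0.49310^3 = 1 × 1.0000 × 0.11989609 = 0.119896
Relative intensity = 0.119896 / 0.380103 × 100 = 31.5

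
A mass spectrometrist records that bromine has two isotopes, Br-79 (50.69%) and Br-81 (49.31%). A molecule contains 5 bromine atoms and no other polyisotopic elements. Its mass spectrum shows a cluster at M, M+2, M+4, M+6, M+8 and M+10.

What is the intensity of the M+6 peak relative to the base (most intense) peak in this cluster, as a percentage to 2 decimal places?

97.28%

(0.5069 + 0.4931)^5 gives M 0.0335, M+2 0.1628, M+4 0.3167, M+6 0.3081, M+8 0.1498, M+10 0.0292; the largest is M+4.
P(M+4) = C(5,2) × 0.5069^3 × 0.4931^2 = 10 × 0.13024674 × 0.24314761 = 0.316692 (base)
P(M+6) = C(5,3) × 0.5069^2 × 0.4931^3 = 10 × 0.25694761 × 0.11989609 = 0.308070
Relative intensity = 0.308070 / 0.316692 × 100 = 97.28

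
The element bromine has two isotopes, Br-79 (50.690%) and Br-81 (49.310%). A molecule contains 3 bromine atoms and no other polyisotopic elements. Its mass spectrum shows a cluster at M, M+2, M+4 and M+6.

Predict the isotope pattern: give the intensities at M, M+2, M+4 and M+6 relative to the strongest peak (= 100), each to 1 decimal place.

34.3 : 100.0 : 97.3 : 31.5

Expanding (0.50690 + 0.49310)^3:
P(M) = 0.50690^3 = 0.130247
P(M+2) = 3 × 0.50690^2 × 0.49310^1 = 0.380103
P(M+4) = 3 × 0.50690^1 × 0.49310^2 = 0.369755
P(M+6) = 0.49310^3 = 0.119896
The M+2 peak is largest (0.380103); scaling to 100 gives 34.3 : 100.0 : 97.3 : 31.5.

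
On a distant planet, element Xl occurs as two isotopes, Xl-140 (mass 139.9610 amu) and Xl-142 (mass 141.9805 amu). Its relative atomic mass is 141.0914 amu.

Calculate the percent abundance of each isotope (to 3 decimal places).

Let x be the fractional abundance of Xl-140; then Xl-142 has abundance 1 − x.
139.9610·x + 141.9805·(1 − x) = 141.0914
(139.9610 − 141.9805)·x = 141.0914 − 141.9805
x = -0.8891 / -2.0195 = 0.44026 → 44.026% Xl-140, 55.974% Xl-142.

Xl-140: 44.026%, Xl-142: 55.974%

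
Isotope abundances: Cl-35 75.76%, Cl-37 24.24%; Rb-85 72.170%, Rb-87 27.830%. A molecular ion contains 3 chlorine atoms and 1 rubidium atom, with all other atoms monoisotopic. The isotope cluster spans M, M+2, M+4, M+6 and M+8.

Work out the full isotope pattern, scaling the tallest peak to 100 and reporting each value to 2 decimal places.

74.32 : 100.00 : 50.34 : 11.24 : 0.94

Chlorine pattern (n=3): 0.4348304 : 0.41738208 : 0.13354464 : 0.01424288
Rubidium pattern (n=1): 0.7217 : 0.2783
Convolve the two distributions (both contribute in 2-u steps):
  M: 0.4348304×0.7217 = 0.313817
  M+2: 0.4348304×0.2783 + 0.41738208×0.7217 = 0.422238
  M+4: 0.41738208×0.2783 + 0.13354464×0.7217 = 0.212537
  M+6: 0.13354464×0.2783 + 0.01424288×0.7217 = 0.047445
  M+8: 0.01424288×0.2783 = 0.003964
Scale to base peak (0.422238) = 100: 74.32 : 100.00 : 50.34 : 11.24 : 0.94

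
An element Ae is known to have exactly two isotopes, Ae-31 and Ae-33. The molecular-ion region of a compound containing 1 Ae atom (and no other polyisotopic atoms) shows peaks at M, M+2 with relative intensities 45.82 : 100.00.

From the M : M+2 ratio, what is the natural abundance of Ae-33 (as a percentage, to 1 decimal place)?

Let p = fractional abundance of Ae-31. I(M+2)/I(M) = [C(1,1)·p^0·(1−p)] / p^1 = 1·(1−p)/p = 100.00/45.82 = 2.1825
(1−p)/p = 2.1825/1 = 2.1825  ⇒  p = 1/(1 + 2.1825) = 0.3142
Ae-31: 31.4%, Ae-33: 68.6%.

68.6%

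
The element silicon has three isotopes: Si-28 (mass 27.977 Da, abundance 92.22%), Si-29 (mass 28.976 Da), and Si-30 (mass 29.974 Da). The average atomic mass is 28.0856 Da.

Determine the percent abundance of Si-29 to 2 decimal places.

4.69%

Let x and y be the fractions of Si-29 and Si-30. Then x + y = 1 − 0.9222 = 0.0778 and 28.976x + 29.974y = 28.0856 − 0.9222×27.977 = 2.2852106.
Substituting: 28.976x + 29.974(0.0778 − x) = 2.2852106
(28.976 − 29.974)x = -0.0467666  ⇒  x = 0.04686, y = 0.03094
Si-29: 4.69%, Si-30: 3.09%.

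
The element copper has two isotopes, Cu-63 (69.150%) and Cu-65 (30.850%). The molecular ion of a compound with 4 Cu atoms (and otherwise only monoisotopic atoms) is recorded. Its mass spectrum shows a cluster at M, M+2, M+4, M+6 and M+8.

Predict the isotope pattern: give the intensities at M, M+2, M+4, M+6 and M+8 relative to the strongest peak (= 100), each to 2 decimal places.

56.04 : 100.00 : 66.92 : 19.90 : 2.22

The 4 Cu atoms are independent, so intensities follow the terms of (0.69150 + 0.30850)^4.
P(M) = 0.69150^4 = 0.228649
P(M+2) = 4 × 0.69150^3 × 0.30850^1 = 0.408030
P(M+4) = 6 × 0.69150^2 × 0.30850^2 = 0.273052
P(M+6) = 4 × 0.69150^1 × 0.30850^3 = 0.081212
P(M+8) = 0.30850^4 = 0.009058
The M+2 peak is largest (0.408030); scaling to 100 gives 56.04 : 100.00 : 66.92 : 19.90 : 2.22.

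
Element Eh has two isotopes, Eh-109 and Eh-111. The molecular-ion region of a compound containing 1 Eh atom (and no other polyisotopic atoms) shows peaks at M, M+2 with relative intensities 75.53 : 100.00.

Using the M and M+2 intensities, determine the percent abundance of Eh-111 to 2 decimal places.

If p is the fraction of Eh that is Eh-109, then I(M+2)/I(M) = [C(1,1)·p^0·(1−p)] / p^1 = 1·(1−p)/p = 100.00/75.53 = 1.3240
(1−p)/p = 1.3240/1 = 1.3240  ⇒  p = 1/(1 + 1.3240) = 0.4303
Eh-109: 43.03%, Eh-111: 56.97%.

56.97%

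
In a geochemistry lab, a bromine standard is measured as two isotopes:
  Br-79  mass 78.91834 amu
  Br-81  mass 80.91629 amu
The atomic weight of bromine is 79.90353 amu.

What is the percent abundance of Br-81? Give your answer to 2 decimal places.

49.31%

Let x be the fractional abundance of Br-79; then Br-81 has abundance 1 − x.
78.91834·x + 80.91629·(1 − x) = 79.90353
(78.91834 − 80.91629)·x = 79.90353 − 80.91629
x = -1.01276 / -1.99795 = 0.50690 → 50.69% Br-79, 49.31% Br-81.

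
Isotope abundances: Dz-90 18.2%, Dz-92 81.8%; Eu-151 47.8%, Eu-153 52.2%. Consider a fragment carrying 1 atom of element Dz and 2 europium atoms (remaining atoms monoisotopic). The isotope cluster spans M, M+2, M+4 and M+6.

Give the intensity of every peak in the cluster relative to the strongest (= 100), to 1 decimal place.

Element Dz pattern (n=1): 0.1820 : 0.8180
Europium pattern (n=2): 0.228484 : 0.499032 : 0.272484
Convolve the two distributions (both contribute in 2-u steps):
  M: 0.1820×0.228484 = 0.041584
  M+2: 0.1820×0.499032 + 0.8180×0.228484 = 0.277724
  M+4: 0.1820×0.272484 + 0.8180×0.499032 = 0.457800
  M+6: 0.8180×0.272484 = 0.222892
Scale to base peak (0.457800) = 100: 9.1 : 60.7 : 100.0 : 48.7

9.1 : 60.7 : 100.0 : 48.7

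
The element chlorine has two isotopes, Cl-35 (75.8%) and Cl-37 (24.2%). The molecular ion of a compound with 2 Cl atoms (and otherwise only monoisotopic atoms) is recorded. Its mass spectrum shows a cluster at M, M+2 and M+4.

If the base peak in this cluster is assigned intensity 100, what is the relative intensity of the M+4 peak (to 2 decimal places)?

10.19

(0.758 + 0.242)^2 gives M 0.5746, M+2 0.3669, M+4 0.0586; the largest is M.
P(M) = C(2,0) × 0.758^2 × 0.242^0 = 1 × 0.574564 × 1.0000 = 0.574564 (base)
P(M+4) = C(2,2) × 0.758^0 × 0.242^2 = 1 × 1.0000 × 0.058564 = 0.058564
Relative intensity = 0.058564 / 0.574564 × 100 = 10.19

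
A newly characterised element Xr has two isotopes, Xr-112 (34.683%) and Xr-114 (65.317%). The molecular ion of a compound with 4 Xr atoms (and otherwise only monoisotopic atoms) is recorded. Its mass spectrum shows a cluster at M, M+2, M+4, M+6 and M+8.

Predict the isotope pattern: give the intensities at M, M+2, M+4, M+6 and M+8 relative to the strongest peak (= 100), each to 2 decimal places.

Expanding (0.34683 + 0.65317)^4:
P(M) = 0.34683^4 = 0.014470
P(M+2) = 4 × 0.34683^3 × 0.65317^1 = 0.109002
P(M+4) = 6 × 0.34683^2 × 0.65317^2 = 0.307919
P(M+6) = 4 × 0.34683^1 × 0.65317^3 = 0.386594
P(M+8) = 0.65317^4 = 0.182014
The M+6 peak is largest (0.386594); scaling to 100 gives 3.74 : 28.20 : 79.65 : 100.00 : 47.08.

3.74 : 28.20 : 79.65 : 100.00 : 47.08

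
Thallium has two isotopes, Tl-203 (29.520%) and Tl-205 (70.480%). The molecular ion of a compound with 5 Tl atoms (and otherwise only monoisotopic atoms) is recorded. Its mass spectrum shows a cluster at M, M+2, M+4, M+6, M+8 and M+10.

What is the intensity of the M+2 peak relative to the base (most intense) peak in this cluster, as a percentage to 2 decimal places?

(0.29520 + 0.70480)^5 gives M 0.0022, M+2 0.0268, M+4 0.1278, M+6 0.3051, M+8 0.3642, M+10 0.1739; the largest is M+8.
P(M+8) = C(5,4) × 0.29520^1 × 0.70480^4 = 5 × 0.2952 × 0.24675365 = 0.364208 (base)
P(M+2) = C(5,1) × 0.29520^4 × 0.70480^1 = 5 × 0.00759391 × 0.7048 = 0.026761
Relative intensity = 0.026761 / 0.364208 × 100 = 7.35

7.35%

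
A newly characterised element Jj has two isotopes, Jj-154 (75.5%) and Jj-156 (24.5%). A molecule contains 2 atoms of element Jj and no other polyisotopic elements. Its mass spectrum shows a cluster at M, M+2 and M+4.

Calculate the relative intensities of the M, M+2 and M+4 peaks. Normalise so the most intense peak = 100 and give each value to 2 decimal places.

100.00 : 64.90 : 10.53

Each Jj atom is independently Jj-154 (p = 0.755) or Jj-156 (q = 0.245); the cluster is the binomial expansion (p + q)^2.
P(M) = 0.755^2 = 0.570025
P(M+2) = 2 × 0.755^1 × 0.245^1 = 0.369950
P(M+4) = 0.245^2 = 0.060025
The M peak is largest (0.570025); scaling to 100 gives 100.00 : 64.90 : 10.53.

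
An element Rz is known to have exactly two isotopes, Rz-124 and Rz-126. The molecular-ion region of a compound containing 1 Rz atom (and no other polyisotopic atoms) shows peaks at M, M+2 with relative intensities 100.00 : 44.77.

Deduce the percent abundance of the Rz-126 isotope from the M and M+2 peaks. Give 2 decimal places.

30.92%

Let p = fractional abundance of Rz-124. I(M+2)/I(M) = [C(1,1)·p^0·(1−p)] / p^1 = 1·(1−p)/p = 44.77/100.00 = 0.4477
(1−p)/p = 0.4477/1 = 0.4477  ⇒  p = 1/(1 + 0.4477) = 0.6908
Rz-124: 69.08%, Rz-126: 30.92%.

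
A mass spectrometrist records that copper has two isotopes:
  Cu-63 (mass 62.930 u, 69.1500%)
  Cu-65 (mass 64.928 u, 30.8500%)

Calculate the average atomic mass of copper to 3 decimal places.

63.546 u

Weight each isotope mass by its fractional abundance: 0.691500 × 62.930 + 0.308500 × 64.928
= 43.5161 + 20.0303 = 63.5464 u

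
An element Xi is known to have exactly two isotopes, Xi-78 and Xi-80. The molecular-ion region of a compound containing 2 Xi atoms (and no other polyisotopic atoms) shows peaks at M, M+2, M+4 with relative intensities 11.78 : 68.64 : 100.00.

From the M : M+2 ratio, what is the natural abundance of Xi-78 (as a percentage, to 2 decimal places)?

25.55%

If p is the fraction of Xi that is Xi-78, then I(M+2)/I(M) = [C(2,1)·p^1·(1−p)] / p^2 = 2·(1−p)/p = 68.64/11.78 = 5.8268
(1−p)/p = 5.8268/2 = 2.9134  ⇒  p = 1/(1 + 2.9134) = 0.2555
Xi-78: 25.55%, Xi-80: 74.45%.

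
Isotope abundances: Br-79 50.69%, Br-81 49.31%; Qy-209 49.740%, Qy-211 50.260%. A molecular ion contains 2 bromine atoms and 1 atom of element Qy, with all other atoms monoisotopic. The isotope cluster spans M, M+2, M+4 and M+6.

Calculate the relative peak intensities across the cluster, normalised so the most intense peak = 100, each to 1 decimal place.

Bromine pattern (n=2): 0.25694761 : 0.49990478 : 0.24314761
Element Qy pattern (n=1): 0.4974 : 0.5026
Convolve the two distributions (both contribute in 2-u steps):
  M: 0.25694761×0.4974 = 0.127806
  M+2: 0.25694761×0.5026 + 0.49990478×0.4974 = 0.377795
  M+4: 0.49990478×0.5026 + 0.24314761×0.4974 = 0.372194
  M+6: 0.24314761×0.5026 = 0.122206
Scale to base peak (0.377795) = 100: 33.8 : 100.0 : 98.5 : 32.3

33.8 : 100.0 : 98.5 : 32.3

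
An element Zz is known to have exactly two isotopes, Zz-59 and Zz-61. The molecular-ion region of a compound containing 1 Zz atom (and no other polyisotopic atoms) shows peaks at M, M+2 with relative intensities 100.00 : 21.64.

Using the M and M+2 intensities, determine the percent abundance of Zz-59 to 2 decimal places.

If p is the fraction of Zz that is Zz-59, then I(M+2)/I(M) = [C(1,1)·p^0·(1−p)] / p^1 = 1·(1−p)/p = 21.64/100.00 = 0.2164
(1−p)/p = 0.2164/1 = 0.2164  ⇒  p = 1/(1 + 0.2164) = 0.8221
Zz-59: 82.21%, Zz-61: 17.79%.

82.21%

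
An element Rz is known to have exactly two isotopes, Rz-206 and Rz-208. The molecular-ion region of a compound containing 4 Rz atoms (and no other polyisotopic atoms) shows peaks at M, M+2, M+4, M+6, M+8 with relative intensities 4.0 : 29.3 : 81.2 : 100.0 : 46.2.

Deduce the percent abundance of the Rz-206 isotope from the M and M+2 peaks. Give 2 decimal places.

If p is the fraction of Rz that is Rz-206, then I(M+2)/I(M) = [C(4,1)·p^3·(1−p)] / p^4 = 4·(1−p)/p = 29.3/4.0 = 7.3250
(1−p)/p = 7.3250/4 = 1.8313  ⇒  p = 1/(1 + 1.8313) = 0.3532
Rz-206: 35.32%, Rz-208: 64.68%.

35.32%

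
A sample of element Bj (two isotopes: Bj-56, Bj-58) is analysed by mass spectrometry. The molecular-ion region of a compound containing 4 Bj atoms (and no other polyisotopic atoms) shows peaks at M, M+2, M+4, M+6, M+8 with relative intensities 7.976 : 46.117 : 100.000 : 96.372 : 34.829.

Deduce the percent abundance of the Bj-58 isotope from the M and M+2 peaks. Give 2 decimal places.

59.11%

Write p for the Bj-56 fraction. I(M+2)/I(M) = [C(4,1)·p^3·(1−p)] / p^4 = 4·(1−p)/p = 46.117/7.976 = 5.7820
(1−p)/p = 5.7820/4 = 1.4455  ⇒  p = 1/(1 + 1.4455) = 0.4089
Bj-56: 40.89%, Bj-58: 59.11%.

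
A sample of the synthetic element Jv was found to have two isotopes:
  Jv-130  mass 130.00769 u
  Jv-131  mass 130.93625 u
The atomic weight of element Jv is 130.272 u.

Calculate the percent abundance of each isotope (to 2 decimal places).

Jv-130: 71.54%, Jv-131: 28.46%

Let x be the fractional abundance of Jv-130; then Jv-131 has abundance 1 − x.
130.00769·x + 130.93625·(1 − x) = 130.272
(130.00769 − 130.93625)·x = 130.272 − 130.93625
x = -0.66425 / -0.92856 = 0.71535 → 71.54% Jv-130, 28.46% Jv-131.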